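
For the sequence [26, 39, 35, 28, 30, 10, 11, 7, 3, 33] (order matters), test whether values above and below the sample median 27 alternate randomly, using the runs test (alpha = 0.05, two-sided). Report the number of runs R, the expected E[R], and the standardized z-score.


Step 1: Compute median = 27; label A = above, B = below.
Labels in order: BAAAABBBBA  (n_A = 5, n_B = 5)
Step 2: Count runs R = 4.
Step 3: Under H0 (random ordering), E[R] = 2*n_A*n_B/(n_A+n_B) + 1 = 2*5*5/10 + 1 = 6.0000.
        Var[R] = 2*n_A*n_B*(2*n_A*n_B - n_A - n_B) / ((n_A+n_B)^2 * (n_A+n_B-1)) = 2000/900 = 2.2222.
        SD[R] = 1.4907.
Step 4: Continuity-corrected z = (R + 0.5 - E[R]) / SD[R] = (4 + 0.5 - 6.0000) / 1.4907 = -1.0062.
Step 5: Two-sided p-value via normal approximation = 2*(1 - Phi(|z|)) = 0.314305.
Step 6: alpha = 0.05. fail to reject H0.

R = 4, z = -1.0062, p = 0.314305, fail to reject H0.


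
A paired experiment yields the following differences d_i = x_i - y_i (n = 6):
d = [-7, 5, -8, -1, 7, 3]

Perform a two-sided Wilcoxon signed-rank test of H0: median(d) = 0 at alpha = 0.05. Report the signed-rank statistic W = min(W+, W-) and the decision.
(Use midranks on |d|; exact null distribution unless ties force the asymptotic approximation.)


Step 1: Drop any zero differences (none here) and take |d_i|.
|d| = [7, 5, 8, 1, 7, 3]
Step 2: Midrank |d_i| (ties get averaged ranks).
ranks: |7|->4.5, |5|->3, |8|->6, |1|->1, |7|->4.5, |3|->2
Step 3: Attach original signs; sum ranks with positive sign and with negative sign.
W+ = 3 + 4.5 + 2 = 9.5
W- = 4.5 + 6 + 1 = 11.5
(Check: W+ + W- = 21 should equal n(n+1)/2 = 21.)
Step 4: Test statistic W = min(W+, W-) = 9.5.
Step 5: Ties in |d|, so use the tie-corrected normal approximation.
        E[W] = n(n+1)/4 = 6*7/4 = 10.5.
        Tie groups: |d|=7 (t=2); sum(t^3 - t) = 6.
        Var[W] = n(n+1)(2n+1)/24 - sum(t^3-t)/48 = 546/24 - 6/48 = 22.625.
        z = (W - E[W]) / sqrt(Var[W]) = (9.5 - 10.5) / 4.7566 = -0.2102.
        Two-sided p = 2*Phi(z) = 0.833484.
Step 6: alpha = 0.05. fail to reject H0.

W+ = 9.5, W- = 11.5, W = min = 9.5, p = 0.833484, fail to reject H0.


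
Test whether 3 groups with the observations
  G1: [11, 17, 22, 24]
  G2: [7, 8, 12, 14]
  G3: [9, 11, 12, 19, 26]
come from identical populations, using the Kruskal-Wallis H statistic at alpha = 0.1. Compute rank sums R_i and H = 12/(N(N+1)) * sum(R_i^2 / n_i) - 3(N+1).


Step 1: Combine all N = 13 observations and assign midranks.
sorted (value, group, rank): (7,G2,1), (8,G2,2), (9,G3,3), (11,G1,4.5), (11,G3,4.5), (12,G2,6.5), (12,G3,6.5), (14,G2,8), (17,G1,9), (19,G3,10), (22,G1,11), (24,G1,12), (26,G3,13)
Step 2: Sum ranks within each group.
R_1 = 36.5 (n_1 = 4)
R_2 = 17.5 (n_2 = 4)
R_3 = 37 (n_3 = 5)
Step 3: H = 12/(N(N+1)) * sum(R_i^2/n_i) - 3(N+1)
     = 12/(13*14) * (36.5^2/4 + 17.5^2/4 + 37^2/5) - 3*14
     = 0.065934 * 683.425 - 42
     = 3.060989.
Step 4: Ties present; correction factor C = 1 - 12/(13^3 - 13) = 0.994505. Corrected H = 3.060989 / 0.994505 = 3.077901.
Step 5: Under H0, H ~ chi^2(2); p-value = 0.214606.
Step 6: alpha = 0.1. fail to reject H0.

H = 3.0779, df = 2, p = 0.214606, fail to reject H0.


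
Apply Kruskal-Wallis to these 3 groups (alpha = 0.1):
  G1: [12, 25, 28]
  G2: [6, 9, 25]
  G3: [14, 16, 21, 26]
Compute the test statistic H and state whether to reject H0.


Step 1: Combine all N = 10 observations and assign midranks.
sorted (value, group, rank): (6,G2,1), (9,G2,2), (12,G1,3), (14,G3,4), (16,G3,5), (21,G3,6), (25,G1,7.5), (25,G2,7.5), (26,G3,9), (28,G1,10)
Step 2: Sum ranks within each group.
R_1 = 20.5 (n_1 = 3)
R_2 = 10.5 (n_2 = 3)
R_3 = 24 (n_3 = 4)
Step 3: H = 12/(N(N+1)) * sum(R_i^2/n_i) - 3(N+1)
     = 12/(10*11) * (20.5^2/3 + 10.5^2/3 + 24^2/4) - 3*11
     = 0.109091 * 320.833 - 33
     = 2.000000.
Step 4: Ties present; correction factor C = 1 - 6/(10^3 - 10) = 0.993939. Corrected H = 2.000000 / 0.993939 = 2.012195.
Step 5: Under H0, H ~ chi^2(2); p-value = 0.365643.
Step 6: alpha = 0.1. fail to reject H0.

H = 2.0122, df = 2, p = 0.365643, fail to reject H0.


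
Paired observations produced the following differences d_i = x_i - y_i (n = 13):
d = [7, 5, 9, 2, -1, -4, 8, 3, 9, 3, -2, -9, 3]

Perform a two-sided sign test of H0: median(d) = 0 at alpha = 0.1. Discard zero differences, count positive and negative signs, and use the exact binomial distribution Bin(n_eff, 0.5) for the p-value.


Step 1: Discard zero differences. Original n = 13; n_eff = number of nonzero differences = 13.
Nonzero differences (with sign): +7, +5, +9, +2, -1, -4, +8, +3, +9, +3, -2, -9, +3
Step 2: Count signs: positive = 9, negative = 4.
Step 3: Under H0: P(positive) = 0.5, so the number of positives S ~ Bin(13, 0.5).
Step 4: Two-sided exact p-value = sum of Bin(13,0.5) probabilities at or below the observed probability = 0.266846.
Step 5: alpha = 0.1. fail to reject H0.

n_eff = 13, pos = 9, neg = 4, p = 0.266846, fail to reject H0.


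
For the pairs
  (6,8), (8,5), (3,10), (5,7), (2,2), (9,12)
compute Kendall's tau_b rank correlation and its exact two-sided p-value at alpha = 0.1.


Step 1: Enumerate the 15 unordered pairs (i,j) with i<j and classify each by sign(x_j-x_i) * sign(y_j-y_i).
  (1,2):dx=+2,dy=-3->D; (1,3):dx=-3,dy=+2->D; (1,4):dx=-1,dy=-1->C; (1,5):dx=-4,dy=-6->C
  (1,6):dx=+3,dy=+4->C; (2,3):dx=-5,dy=+5->D; (2,4):dx=-3,dy=+2->D; (2,5):dx=-6,dy=-3->C
  (2,6):dx=+1,dy=+7->C; (3,4):dx=+2,dy=-3->D; (3,5):dx=-1,dy=-8->C; (3,6):dx=+6,dy=+2->C
  (4,5):dx=-3,dy=-5->C; (4,6):dx=+4,dy=+5->C; (5,6):dx=+7,dy=+10->C
Step 2: C = 10, D = 5, total pairs = 15.
Step 3: tau = (C - D)/(n(n-1)/2) = (10 - 5)/15 = 0.333333.
Step 4: Exact two-sided p-value (enumerate n! = 720 permutations of y under H0): p = 0.469444.
Step 5: alpha = 0.1. fail to reject H0.

tau_b = 0.3333 (C=10, D=5), p = 0.469444, fail to reject H0.


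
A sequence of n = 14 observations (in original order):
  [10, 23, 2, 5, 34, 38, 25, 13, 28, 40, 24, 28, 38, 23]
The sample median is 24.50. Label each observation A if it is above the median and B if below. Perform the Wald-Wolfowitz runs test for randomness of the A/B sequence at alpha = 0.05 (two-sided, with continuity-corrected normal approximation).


Step 1: Compute median = 24.50; label A = above, B = below.
Labels in order: BBBBAAABAABAAB  (n_A = 7, n_B = 7)
Step 2: Count runs R = 7.
Step 3: Under H0 (random ordering), E[R] = 2*n_A*n_B/(n_A+n_B) + 1 = 2*7*7/14 + 1 = 8.0000.
        Var[R] = 2*n_A*n_B*(2*n_A*n_B - n_A - n_B) / ((n_A+n_B)^2 * (n_A+n_B-1)) = 8232/2548 = 3.2308.
        SD[R] = 1.7974.
Step 4: Continuity-corrected z = (R + 0.5 - E[R]) / SD[R] = (7 + 0.5 - 8.0000) / 1.7974 = -0.2782.
Step 5: Two-sided p-value via normal approximation = 2*(1 - Phi(|z|)) = 0.780879.
Step 6: alpha = 0.05. fail to reject H0.

R = 7, z = -0.2782, p = 0.780879, fail to reject H0.


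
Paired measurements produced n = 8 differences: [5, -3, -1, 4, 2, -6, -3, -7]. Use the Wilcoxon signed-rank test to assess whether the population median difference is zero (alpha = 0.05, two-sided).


Step 1: Drop any zero differences (none here) and take |d_i|.
|d| = [5, 3, 1, 4, 2, 6, 3, 7]
Step 2: Midrank |d_i| (ties get averaged ranks).
ranks: |5|->6, |3|->3.5, |1|->1, |4|->5, |2|->2, |6|->7, |3|->3.5, |7|->8
Step 3: Attach original signs; sum ranks with positive sign and with negative sign.
W+ = 6 + 5 + 2 = 13
W- = 3.5 + 1 + 7 + 3.5 + 8 = 23
(Check: W+ + W- = 36 should equal n(n+1)/2 = 36.)
Step 4: Test statistic W = min(W+, W-) = 13.
Step 5: Ties in |d|, so use the tie-corrected normal approximation.
        E[W] = n(n+1)/4 = 8*9/4 = 18.
        Tie groups: |d|=3 (t=2); sum(t^3 - t) = 6.
        Var[W] = n(n+1)(2n+1)/24 - sum(t^3-t)/48 = 1224/24 - 6/48 = 50.875.
        z = (W - E[W]) / sqrt(Var[W]) = (13 - 18) / 7.1327 = -0.7010.
        Two-sided p = 2*Phi(z) = 0.483303.
Step 6: alpha = 0.05. fail to reject H0.

W+ = 13, W- = 23, W = min = 13, p = 0.483303, fail to reject H0.


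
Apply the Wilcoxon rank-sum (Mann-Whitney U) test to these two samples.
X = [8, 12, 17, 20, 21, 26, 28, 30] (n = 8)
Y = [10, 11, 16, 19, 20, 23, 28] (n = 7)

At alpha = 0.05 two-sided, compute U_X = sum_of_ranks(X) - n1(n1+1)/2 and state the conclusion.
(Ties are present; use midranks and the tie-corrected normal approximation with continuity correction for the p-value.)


Step 1: Combine and sort all 15 observations; assign midranks.
sorted (value, group): (8,X), (10,Y), (11,Y), (12,X), (16,Y), (17,X), (19,Y), (20,X), (20,Y), (21,X), (23,Y), (26,X), (28,X), (28,Y), (30,X)
ranks: 8->1, 10->2, 11->3, 12->4, 16->5, 17->6, 19->7, 20->8.5, 20->8.5, 21->10, 23->11, 26->12, 28->13.5, 28->13.5, 30->15
Step 2: Rank sum for X: R1 = 1 + 4 + 6 + 8.5 + 10 + 12 + 13.5 + 15 = 70.
Step 3: U_X = R1 - n1(n1+1)/2 = 70 - 8*9/2 = 70 - 36 = 34.
       U_Y = n1*n2 - U_X = 56 - 34 = 22.
Step 4: Ties are present, so use the tie-corrected normal approximation (with continuity correction) for the p-value.
Step 5: p-value = 0.523707; compare to alpha = 0.05. fail to reject H0.

U_X = 34, p = 0.523707, fail to reject H0 at alpha = 0.05.


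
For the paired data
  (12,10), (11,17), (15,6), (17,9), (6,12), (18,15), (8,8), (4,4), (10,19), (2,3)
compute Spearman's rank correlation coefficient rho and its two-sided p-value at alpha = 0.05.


Step 1: Rank x and y separately (midranks; no ties here).
rank(x): 12->7, 11->6, 15->8, 17->9, 6->3, 18->10, 8->4, 4->2, 10->5, 2->1
rank(y): 10->6, 17->9, 6->3, 9->5, 12->7, 15->8, 8->4, 4->2, 19->10, 3->1
Step 2: d_i = R_x(i) - R_y(i); compute d_i^2.
  (7-6)^2=1, (6-9)^2=9, (8-3)^2=25, (9-5)^2=16, (3-7)^2=16, (10-8)^2=4, (4-4)^2=0, (2-2)^2=0, (5-10)^2=25, (1-1)^2=0
sum(d^2) = 96.
Step 3: rho = 1 - 6*96 / (10*(10^2 - 1)) = 1 - 576/990 = 0.418182.
Step 4: Under H0, t = rho * sqrt((n-2)/(1-rho^2)) = 1.3021 ~ t(8).
Step 5: Two-sided p-value from the t-distribution with 8 df = 0.229113.
Step 6: alpha = 0.05. fail to reject H0.

rho = 0.4182, p = 0.229113, fail to reject H0 at alpha = 0.05.


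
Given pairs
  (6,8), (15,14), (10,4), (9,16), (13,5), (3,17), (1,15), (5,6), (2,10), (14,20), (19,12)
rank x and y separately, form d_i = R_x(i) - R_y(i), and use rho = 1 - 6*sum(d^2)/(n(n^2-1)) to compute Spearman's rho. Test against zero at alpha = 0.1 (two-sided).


Step 1: Rank x and y separately (midranks; no ties here).
rank(x): 6->5, 15->10, 10->7, 9->6, 13->8, 3->3, 1->1, 5->4, 2->2, 14->9, 19->11
rank(y): 8->4, 14->7, 4->1, 16->9, 5->2, 17->10, 15->8, 6->3, 10->5, 20->11, 12->6
Step 2: d_i = R_x(i) - R_y(i); compute d_i^2.
  (5-4)^2=1, (10-7)^2=9, (7-1)^2=36, (6-9)^2=9, (8-2)^2=36, (3-10)^2=49, (1-8)^2=49, (4-3)^2=1, (2-5)^2=9, (9-11)^2=4, (11-6)^2=25
sum(d^2) = 228.
Step 3: rho = 1 - 6*228 / (11*(11^2 - 1)) = 1 - 1368/1320 = -0.036364.
Step 4: Under H0, t = rho * sqrt((n-2)/(1-rho^2)) = -0.1092 ~ t(9).
Step 5: Two-sided p-value from the t-distribution with 9 df = 0.915468.
Step 6: alpha = 0.1. fail to reject H0.

rho = -0.0364, p = 0.915468, fail to reject H0 at alpha = 0.1.


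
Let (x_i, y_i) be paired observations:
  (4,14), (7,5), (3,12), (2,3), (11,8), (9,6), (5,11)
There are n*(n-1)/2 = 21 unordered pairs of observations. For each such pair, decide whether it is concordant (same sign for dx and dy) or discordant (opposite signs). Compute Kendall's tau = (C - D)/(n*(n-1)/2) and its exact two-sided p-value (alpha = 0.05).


Step 1: Enumerate the 21 unordered pairs (i,j) with i<j and classify each by sign(x_j-x_i) * sign(y_j-y_i).
  (1,2):dx=+3,dy=-9->D; (1,3):dx=-1,dy=-2->C; (1,4):dx=-2,dy=-11->C; (1,5):dx=+7,dy=-6->D
  (1,6):dx=+5,dy=-8->D; (1,7):dx=+1,dy=-3->D; (2,3):dx=-4,dy=+7->D; (2,4):dx=-5,dy=-2->C
  (2,5):dx=+4,dy=+3->C; (2,6):dx=+2,dy=+1->C; (2,7):dx=-2,dy=+6->D; (3,4):dx=-1,dy=-9->C
  (3,5):dx=+8,dy=-4->D; (3,6):dx=+6,dy=-6->D; (3,7):dx=+2,dy=-1->D; (4,5):dx=+9,dy=+5->C
  (4,6):dx=+7,dy=+3->C; (4,7):dx=+3,dy=+8->C; (5,6):dx=-2,dy=-2->C; (5,7):dx=-6,dy=+3->D
  (6,7):dx=-4,dy=+5->D
Step 2: C = 10, D = 11, total pairs = 21.
Step 3: tau = (C - D)/(n(n-1)/2) = (10 - 11)/21 = -0.047619.
Step 4: Exact two-sided p-value (enumerate n! = 5040 permutations of y under H0): p = 1.000000.
Step 5: alpha = 0.05. fail to reject H0.

tau_b = -0.0476 (C=10, D=11), p = 1.000000, fail to reject H0.


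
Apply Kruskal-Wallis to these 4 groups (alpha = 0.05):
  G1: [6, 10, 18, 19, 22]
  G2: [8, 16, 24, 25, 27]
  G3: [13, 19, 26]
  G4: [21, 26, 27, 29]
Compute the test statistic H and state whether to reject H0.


Step 1: Combine all N = 17 observations and assign midranks.
sorted (value, group, rank): (6,G1,1), (8,G2,2), (10,G1,3), (13,G3,4), (16,G2,5), (18,G1,6), (19,G1,7.5), (19,G3,7.5), (21,G4,9), (22,G1,10), (24,G2,11), (25,G2,12), (26,G3,13.5), (26,G4,13.5), (27,G2,15.5), (27,G4,15.5), (29,G4,17)
Step 2: Sum ranks within each group.
R_1 = 27.5 (n_1 = 5)
R_2 = 45.5 (n_2 = 5)
R_3 = 25 (n_3 = 3)
R_4 = 55 (n_4 = 4)
Step 3: H = 12/(N(N+1)) * sum(R_i^2/n_i) - 3(N+1)
     = 12/(17*18) * (27.5^2/5 + 45.5^2/5 + 25^2/3 + 55^2/4) - 3*18
     = 0.039216 * 1529.88 - 54
     = 5.995425.
Step 4: Ties present; correction factor C = 1 - 18/(17^3 - 17) = 0.996324. Corrected H = 5.995425 / 0.996324 = 6.017548.
Step 5: Under H0, H ~ chi^2(3); p-value = 0.110760.
Step 6: alpha = 0.05. fail to reject H0.

H = 6.0175, df = 3, p = 0.110760, fail to reject H0.


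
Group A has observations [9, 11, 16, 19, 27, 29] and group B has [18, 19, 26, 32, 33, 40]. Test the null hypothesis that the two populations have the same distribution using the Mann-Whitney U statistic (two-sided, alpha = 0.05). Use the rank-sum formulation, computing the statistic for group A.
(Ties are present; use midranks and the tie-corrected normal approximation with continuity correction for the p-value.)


Step 1: Combine and sort all 12 observations; assign midranks.
sorted (value, group): (9,X), (11,X), (16,X), (18,Y), (19,X), (19,Y), (26,Y), (27,X), (29,X), (32,Y), (33,Y), (40,Y)
ranks: 9->1, 11->2, 16->3, 18->4, 19->5.5, 19->5.5, 26->7, 27->8, 29->9, 32->10, 33->11, 40->12
Step 2: Rank sum for X: R1 = 1 + 2 + 3 + 5.5 + 8 + 9 = 28.5.
Step 3: U_X = R1 - n1(n1+1)/2 = 28.5 - 6*7/2 = 28.5 - 21 = 7.5.
       U_Y = n1*n2 - U_X = 36 - 7.5 = 28.5.
Step 4: Ties are present, so use the tie-corrected normal approximation (with continuity correction) for the p-value.
Step 5: p-value = 0.108695; compare to alpha = 0.05. fail to reject H0.

U_X = 7.5, p = 0.108695, fail to reject H0 at alpha = 0.05.


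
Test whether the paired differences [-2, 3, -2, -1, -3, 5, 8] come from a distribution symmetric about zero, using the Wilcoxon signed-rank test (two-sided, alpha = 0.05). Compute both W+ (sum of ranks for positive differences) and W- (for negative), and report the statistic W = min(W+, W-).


Step 1: Drop any zero differences (none here) and take |d_i|.
|d| = [2, 3, 2, 1, 3, 5, 8]
Step 2: Midrank |d_i| (ties get averaged ranks).
ranks: |2|->2.5, |3|->4.5, |2|->2.5, |1|->1, |3|->4.5, |5|->6, |8|->7
Step 3: Attach original signs; sum ranks with positive sign and with negative sign.
W+ = 4.5 + 6 + 7 = 17.5
W- = 2.5 + 2.5 + 1 + 4.5 = 10.5
(Check: W+ + W- = 28 should equal n(n+1)/2 = 28.)
Step 4: Test statistic W = min(W+, W-) = 10.5.
Step 5: Ties in |d|, so use the tie-corrected normal approximation.
        E[W] = n(n+1)/4 = 7*8/4 = 14.
        Tie groups: |d|=2 (t=2), |d|=3 (t=2); sum(t^3 - t) = 12.
        Var[W] = n(n+1)(2n+1)/24 - sum(t^3-t)/48 = 840/24 - 12/48 = 34.75.
        z = (W - E[W]) / sqrt(Var[W]) = (10.5 - 14) / 5.8949 = -0.5937.
        Two-sided p = 2*Phi(z) = 0.552691.
Step 6: alpha = 0.05. fail to reject H0.

W+ = 17.5, W- = 10.5, W = min = 10.5, p = 0.552691, fail to reject H0.


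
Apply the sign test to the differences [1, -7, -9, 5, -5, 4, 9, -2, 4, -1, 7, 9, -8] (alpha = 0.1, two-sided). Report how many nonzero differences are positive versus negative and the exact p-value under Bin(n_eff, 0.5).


Step 1: Discard zero differences. Original n = 13; n_eff = number of nonzero differences = 13.
Nonzero differences (with sign): +1, -7, -9, +5, -5, +4, +9, -2, +4, -1, +7, +9, -8
Step 2: Count signs: positive = 7, negative = 6.
Step 3: Under H0: P(positive) = 0.5, so the number of positives S ~ Bin(13, 0.5).
Step 4: Two-sided exact p-value = sum of Bin(13,0.5) probabilities at or below the observed probability = 1.000000.
Step 5: alpha = 0.1. fail to reject H0.

n_eff = 13, pos = 7, neg = 6, p = 1.000000, fail to reject H0.


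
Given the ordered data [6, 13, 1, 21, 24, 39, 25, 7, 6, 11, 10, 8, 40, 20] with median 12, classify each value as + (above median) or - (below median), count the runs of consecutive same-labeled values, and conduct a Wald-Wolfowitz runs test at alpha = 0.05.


Step 1: Compute median = 12; label A = above, B = below.
Labels in order: BABAAAABBBBBAA  (n_A = 7, n_B = 7)
Step 2: Count runs R = 6.
Step 3: Under H0 (random ordering), E[R] = 2*n_A*n_B/(n_A+n_B) + 1 = 2*7*7/14 + 1 = 8.0000.
        Var[R] = 2*n_A*n_B*(2*n_A*n_B - n_A - n_B) / ((n_A+n_B)^2 * (n_A+n_B-1)) = 8232/2548 = 3.2308.
        SD[R] = 1.7974.
Step 4: Continuity-corrected z = (R + 0.5 - E[R]) / SD[R] = (6 + 0.5 - 8.0000) / 1.7974 = -0.8345.
Step 5: Two-sided p-value via normal approximation = 2*(1 - Phi(|z|)) = 0.403986.
Step 6: alpha = 0.05. fail to reject H0.

R = 6, z = -0.8345, p = 0.403986, fail to reject H0.


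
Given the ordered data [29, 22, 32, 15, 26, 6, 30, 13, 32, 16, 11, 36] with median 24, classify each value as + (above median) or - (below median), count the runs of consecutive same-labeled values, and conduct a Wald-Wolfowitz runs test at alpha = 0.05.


Step 1: Compute median = 24; label A = above, B = below.
Labels in order: ABABABABABBA  (n_A = 6, n_B = 6)
Step 2: Count runs R = 11.
Step 3: Under H0 (random ordering), E[R] = 2*n_A*n_B/(n_A+n_B) + 1 = 2*6*6/12 + 1 = 7.0000.
        Var[R] = 2*n_A*n_B*(2*n_A*n_B - n_A - n_B) / ((n_A+n_B)^2 * (n_A+n_B-1)) = 4320/1584 = 2.7273.
        SD[R] = 1.6514.
Step 4: Continuity-corrected z = (R - 0.5 - E[R]) / SD[R] = (11 - 0.5 - 7.0000) / 1.6514 = 2.1194.
Step 5: Two-sided p-value via normal approximation = 2*(1 - Phi(|z|)) = 0.034060.
Step 6: alpha = 0.05. reject H0.

R = 11, z = 2.1194, p = 0.034060, reject H0.


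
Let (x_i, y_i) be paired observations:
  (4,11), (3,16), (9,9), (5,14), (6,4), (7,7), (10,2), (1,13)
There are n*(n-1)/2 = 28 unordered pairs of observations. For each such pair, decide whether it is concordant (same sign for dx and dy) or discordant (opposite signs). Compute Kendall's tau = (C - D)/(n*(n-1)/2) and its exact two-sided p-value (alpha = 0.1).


Step 1: Enumerate the 28 unordered pairs (i,j) with i<j and classify each by sign(x_j-x_i) * sign(y_j-y_i).
  (1,2):dx=-1,dy=+5->D; (1,3):dx=+5,dy=-2->D; (1,4):dx=+1,dy=+3->C; (1,5):dx=+2,dy=-7->D
  (1,6):dx=+3,dy=-4->D; (1,7):dx=+6,dy=-9->D; (1,8):dx=-3,dy=+2->D; (2,3):dx=+6,dy=-7->D
  (2,4):dx=+2,dy=-2->D; (2,5):dx=+3,dy=-12->D; (2,6):dx=+4,dy=-9->D; (2,7):dx=+7,dy=-14->D
  (2,8):dx=-2,dy=-3->C; (3,4):dx=-4,dy=+5->D; (3,5):dx=-3,dy=-5->C; (3,6):dx=-2,dy=-2->C
  (3,7):dx=+1,dy=-7->D; (3,8):dx=-8,dy=+4->D; (4,5):dx=+1,dy=-10->D; (4,6):dx=+2,dy=-7->D
  (4,7):dx=+5,dy=-12->D; (4,8):dx=-4,dy=-1->C; (5,6):dx=+1,dy=+3->C; (5,7):dx=+4,dy=-2->D
  (5,8):dx=-5,dy=+9->D; (6,7):dx=+3,dy=-5->D; (6,8):dx=-6,dy=+6->D; (7,8):dx=-9,dy=+11->D
Step 2: C = 6, D = 22, total pairs = 28.
Step 3: tau = (C - D)/(n(n-1)/2) = (6 - 22)/28 = -0.571429.
Step 4: Exact two-sided p-value (enumerate n! = 40320 permutations of y under H0): p = 0.061012.
Step 5: alpha = 0.1. reject H0.

tau_b = -0.5714 (C=6, D=22), p = 0.061012, reject H0.


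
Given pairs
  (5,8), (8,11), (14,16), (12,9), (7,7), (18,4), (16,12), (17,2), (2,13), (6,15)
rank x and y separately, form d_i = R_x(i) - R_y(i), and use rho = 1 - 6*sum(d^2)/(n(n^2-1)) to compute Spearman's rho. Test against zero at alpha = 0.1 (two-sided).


Step 1: Rank x and y separately (midranks; no ties here).
rank(x): 5->2, 8->5, 14->7, 12->6, 7->4, 18->10, 16->8, 17->9, 2->1, 6->3
rank(y): 8->4, 11->6, 16->10, 9->5, 7->3, 4->2, 12->7, 2->1, 13->8, 15->9
Step 2: d_i = R_x(i) - R_y(i); compute d_i^2.
  (2-4)^2=4, (5-6)^2=1, (7-10)^2=9, (6-5)^2=1, (4-3)^2=1, (10-2)^2=64, (8-7)^2=1, (9-1)^2=64, (1-8)^2=49, (3-9)^2=36
sum(d^2) = 230.
Step 3: rho = 1 - 6*230 / (10*(10^2 - 1)) = 1 - 1380/990 = -0.393939.
Step 4: Under H0, t = rho * sqrt((n-2)/(1-rho^2)) = -1.2123 ~ t(8).
Step 5: Two-sided p-value from the t-distribution with 8 df = 0.259998.
Step 6: alpha = 0.1. fail to reject H0.

rho = -0.3939, p = 0.259998, fail to reject H0 at alpha = 0.1.


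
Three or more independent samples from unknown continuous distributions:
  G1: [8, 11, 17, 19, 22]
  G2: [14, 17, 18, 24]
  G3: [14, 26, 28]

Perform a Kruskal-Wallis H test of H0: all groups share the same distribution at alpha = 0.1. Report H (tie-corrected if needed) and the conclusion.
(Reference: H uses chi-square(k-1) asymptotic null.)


Step 1: Combine all N = 12 observations and assign midranks.
sorted (value, group, rank): (8,G1,1), (11,G1,2), (14,G2,3.5), (14,G3,3.5), (17,G1,5.5), (17,G2,5.5), (18,G2,7), (19,G1,8), (22,G1,9), (24,G2,10), (26,G3,11), (28,G3,12)
Step 2: Sum ranks within each group.
R_1 = 25.5 (n_1 = 5)
R_2 = 26 (n_2 = 4)
R_3 = 26.5 (n_3 = 3)
Step 3: H = 12/(N(N+1)) * sum(R_i^2/n_i) - 3(N+1)
     = 12/(12*13) * (25.5^2/5 + 26^2/4 + 26.5^2/3) - 3*13
     = 0.076923 * 533.133 - 39
     = 2.010256.
Step 4: Ties present; correction factor C = 1 - 12/(12^3 - 12) = 0.993007. Corrected H = 2.010256 / 0.993007 = 2.024413.
Step 5: Under H0, H ~ chi^2(2); p-value = 0.363416.
Step 6: alpha = 0.1. fail to reject H0.

H = 2.0244, df = 2, p = 0.363416, fail to reject H0.


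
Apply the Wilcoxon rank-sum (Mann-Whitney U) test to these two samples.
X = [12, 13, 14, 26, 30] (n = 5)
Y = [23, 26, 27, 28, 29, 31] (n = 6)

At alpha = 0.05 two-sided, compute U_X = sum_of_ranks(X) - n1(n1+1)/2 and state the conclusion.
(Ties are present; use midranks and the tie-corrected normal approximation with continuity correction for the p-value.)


Step 1: Combine and sort all 11 observations; assign midranks.
sorted (value, group): (12,X), (13,X), (14,X), (23,Y), (26,X), (26,Y), (27,Y), (28,Y), (29,Y), (30,X), (31,Y)
ranks: 12->1, 13->2, 14->3, 23->4, 26->5.5, 26->5.5, 27->7, 28->8, 29->9, 30->10, 31->11
Step 2: Rank sum for X: R1 = 1 + 2 + 3 + 5.5 + 10 = 21.5.
Step 3: U_X = R1 - n1(n1+1)/2 = 21.5 - 5*6/2 = 21.5 - 15 = 6.5.
       U_Y = n1*n2 - U_X = 30 - 6.5 = 23.5.
Step 4: Ties are present, so use the tie-corrected normal approximation (with continuity correction) for the p-value.
Step 5: p-value = 0.143215; compare to alpha = 0.05. fail to reject H0.

U_X = 6.5, p = 0.143215, fail to reject H0 at alpha = 0.05.


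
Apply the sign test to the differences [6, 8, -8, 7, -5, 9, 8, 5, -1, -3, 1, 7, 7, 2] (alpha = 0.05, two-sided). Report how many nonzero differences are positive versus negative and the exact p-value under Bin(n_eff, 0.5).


Step 1: Discard zero differences. Original n = 14; n_eff = number of nonzero differences = 14.
Nonzero differences (with sign): +6, +8, -8, +7, -5, +9, +8, +5, -1, -3, +1, +7, +7, +2
Step 2: Count signs: positive = 10, negative = 4.
Step 3: Under H0: P(positive) = 0.5, so the number of positives S ~ Bin(14, 0.5).
Step 4: Two-sided exact p-value = sum of Bin(14,0.5) probabilities at or below the observed probability = 0.179565.
Step 5: alpha = 0.05. fail to reject H0.

n_eff = 14, pos = 10, neg = 4, p = 0.179565, fail to reject H0.


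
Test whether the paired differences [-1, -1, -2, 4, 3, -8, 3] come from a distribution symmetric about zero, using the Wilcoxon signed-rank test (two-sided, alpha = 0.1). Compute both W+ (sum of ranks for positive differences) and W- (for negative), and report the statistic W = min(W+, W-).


Step 1: Drop any zero differences (none here) and take |d_i|.
|d| = [1, 1, 2, 4, 3, 8, 3]
Step 2: Midrank |d_i| (ties get averaged ranks).
ranks: |1|->1.5, |1|->1.5, |2|->3, |4|->6, |3|->4.5, |8|->7, |3|->4.5
Step 3: Attach original signs; sum ranks with positive sign and with negative sign.
W+ = 6 + 4.5 + 4.5 = 15
W- = 1.5 + 1.5 + 3 + 7 = 13
(Check: W+ + W- = 28 should equal n(n+1)/2 = 28.)
Step 4: Test statistic W = min(W+, W-) = 13.
Step 5: Ties in |d|, so use the tie-corrected normal approximation.
        E[W] = n(n+1)/4 = 7*8/4 = 14.
        Tie groups: |d|=1 (t=2), |d|=3 (t=2); sum(t^3 - t) = 12.
        Var[W] = n(n+1)(2n+1)/24 - sum(t^3-t)/48 = 840/24 - 12/48 = 34.75.
        z = (W - E[W]) / sqrt(Var[W]) = (13 - 14) / 5.8949 = -0.1696.
        Two-sided p = 2*Phi(z) = 0.865295.
Step 6: alpha = 0.1. fail to reject H0.

W+ = 15, W- = 13, W = min = 13, p = 0.865295, fail to reject H0.


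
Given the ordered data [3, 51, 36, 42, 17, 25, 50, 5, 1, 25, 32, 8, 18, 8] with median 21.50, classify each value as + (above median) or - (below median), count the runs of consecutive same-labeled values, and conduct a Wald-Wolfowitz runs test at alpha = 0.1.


Step 1: Compute median = 21.50; label A = above, B = below.
Labels in order: BAAABAABBAABBB  (n_A = 7, n_B = 7)
Step 2: Count runs R = 7.
Step 3: Under H0 (random ordering), E[R] = 2*n_A*n_B/(n_A+n_B) + 1 = 2*7*7/14 + 1 = 8.0000.
        Var[R] = 2*n_A*n_B*(2*n_A*n_B - n_A - n_B) / ((n_A+n_B)^2 * (n_A+n_B-1)) = 8232/2548 = 3.2308.
        SD[R] = 1.7974.
Step 4: Continuity-corrected z = (R + 0.5 - E[R]) / SD[R] = (7 + 0.5 - 8.0000) / 1.7974 = -0.2782.
Step 5: Two-sided p-value via normal approximation = 2*(1 - Phi(|z|)) = 0.780879.
Step 6: alpha = 0.1. fail to reject H0.

R = 7, z = -0.2782, p = 0.780879, fail to reject H0.


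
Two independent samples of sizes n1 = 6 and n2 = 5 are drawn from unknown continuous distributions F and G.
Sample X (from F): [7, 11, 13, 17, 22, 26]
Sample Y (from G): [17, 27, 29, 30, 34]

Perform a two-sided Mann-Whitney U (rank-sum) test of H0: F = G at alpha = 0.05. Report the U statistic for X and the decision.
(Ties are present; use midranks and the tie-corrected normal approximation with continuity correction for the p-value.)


Step 1: Combine and sort all 11 observations; assign midranks.
sorted (value, group): (7,X), (11,X), (13,X), (17,X), (17,Y), (22,X), (26,X), (27,Y), (29,Y), (30,Y), (34,Y)
ranks: 7->1, 11->2, 13->3, 17->4.5, 17->4.5, 22->6, 26->7, 27->8, 29->9, 30->10, 34->11
Step 2: Rank sum for X: R1 = 1 + 2 + 3 + 4.5 + 6 + 7 = 23.5.
Step 3: U_X = R1 - n1(n1+1)/2 = 23.5 - 6*7/2 = 23.5 - 21 = 2.5.
       U_Y = n1*n2 - U_X = 30 - 2.5 = 27.5.
Step 4: Ties are present, so use the tie-corrected normal approximation (with continuity correction) for the p-value.
Step 5: p-value = 0.028100; compare to alpha = 0.05. reject H0.

U_X = 2.5, p = 0.028100, reject H0 at alpha = 0.05.


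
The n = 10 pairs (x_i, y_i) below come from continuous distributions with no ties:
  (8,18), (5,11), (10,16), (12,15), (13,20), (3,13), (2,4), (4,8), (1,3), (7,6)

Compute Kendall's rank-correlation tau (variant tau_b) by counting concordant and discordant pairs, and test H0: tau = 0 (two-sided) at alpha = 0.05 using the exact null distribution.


Step 1: Enumerate the 45 unordered pairs (i,j) with i<j and classify each by sign(x_j-x_i) * sign(y_j-y_i).
  (1,2):dx=-3,dy=-7->C; (1,3):dx=+2,dy=-2->D; (1,4):dx=+4,dy=-3->D; (1,5):dx=+5,dy=+2->C
  (1,6):dx=-5,dy=-5->C; (1,7):dx=-6,dy=-14->C; (1,8):dx=-4,dy=-10->C; (1,9):dx=-7,dy=-15->C
  (1,10):dx=-1,dy=-12->C; (2,3):dx=+5,dy=+5->C; (2,4):dx=+7,dy=+4->C; (2,5):dx=+8,dy=+9->C
  (2,6):dx=-2,dy=+2->D; (2,7):dx=-3,dy=-7->C; (2,8):dx=-1,dy=-3->C; (2,9):dx=-4,dy=-8->C
  (2,10):dx=+2,dy=-5->D; (3,4):dx=+2,dy=-1->D; (3,5):dx=+3,dy=+4->C; (3,6):dx=-7,dy=-3->C
  (3,7):dx=-8,dy=-12->C; (3,8):dx=-6,dy=-8->C; (3,9):dx=-9,dy=-13->C; (3,10):dx=-3,dy=-10->C
  (4,5):dx=+1,dy=+5->C; (4,6):dx=-9,dy=-2->C; (4,7):dx=-10,dy=-11->C; (4,8):dx=-8,dy=-7->C
  (4,9):dx=-11,dy=-12->C; (4,10):dx=-5,dy=-9->C; (5,6):dx=-10,dy=-7->C; (5,7):dx=-11,dy=-16->C
  (5,8):dx=-9,dy=-12->C; (5,9):dx=-12,dy=-17->C; (5,10):dx=-6,dy=-14->C; (6,7):dx=-1,dy=-9->C
  (6,8):dx=+1,dy=-5->D; (6,9):dx=-2,dy=-10->C; (6,10):dx=+4,dy=-7->D; (7,8):dx=+2,dy=+4->C
  (7,9):dx=-1,dy=-1->C; (7,10):dx=+5,dy=+2->C; (8,9):dx=-3,dy=-5->C; (8,10):dx=+3,dy=-2->D
  (9,10):dx=+6,dy=+3->C
Step 2: C = 37, D = 8, total pairs = 45.
Step 3: tau = (C - D)/(n(n-1)/2) = (37 - 8)/45 = 0.644444.
Step 4: Exact two-sided p-value (enumerate n! = 3628800 permutations of y under H0): p = 0.009148.
Step 5: alpha = 0.05. reject H0.

tau_b = 0.6444 (C=37, D=8), p = 0.009148, reject H0.


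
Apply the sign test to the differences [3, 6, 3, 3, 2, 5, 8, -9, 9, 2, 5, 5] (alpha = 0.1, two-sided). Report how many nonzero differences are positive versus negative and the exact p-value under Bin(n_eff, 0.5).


Step 1: Discard zero differences. Original n = 12; n_eff = number of nonzero differences = 12.
Nonzero differences (with sign): +3, +6, +3, +3, +2, +5, +8, -9, +9, +2, +5, +5
Step 2: Count signs: positive = 11, negative = 1.
Step 3: Under H0: P(positive) = 0.5, so the number of positives S ~ Bin(12, 0.5).
Step 4: Two-sided exact p-value = sum of Bin(12,0.5) probabilities at or below the observed probability = 0.006348.
Step 5: alpha = 0.1. reject H0.

n_eff = 12, pos = 11, neg = 1, p = 0.006348, reject H0.


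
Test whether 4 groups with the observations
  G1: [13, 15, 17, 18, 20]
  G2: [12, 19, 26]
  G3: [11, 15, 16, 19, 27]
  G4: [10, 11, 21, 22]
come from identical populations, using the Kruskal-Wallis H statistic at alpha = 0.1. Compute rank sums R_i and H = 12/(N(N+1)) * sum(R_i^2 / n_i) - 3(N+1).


Step 1: Combine all N = 17 observations and assign midranks.
sorted (value, group, rank): (10,G4,1), (11,G3,2.5), (11,G4,2.5), (12,G2,4), (13,G1,5), (15,G1,6.5), (15,G3,6.5), (16,G3,8), (17,G1,9), (18,G1,10), (19,G2,11.5), (19,G3,11.5), (20,G1,13), (21,G4,14), (22,G4,15), (26,G2,16), (27,G3,17)
Step 2: Sum ranks within each group.
R_1 = 43.5 (n_1 = 5)
R_2 = 31.5 (n_2 = 3)
R_3 = 45.5 (n_3 = 5)
R_4 = 32.5 (n_4 = 4)
Step 3: H = 12/(N(N+1)) * sum(R_i^2/n_i) - 3(N+1)
     = 12/(17*18) * (43.5^2/5 + 31.5^2/3 + 45.5^2/5 + 32.5^2/4) - 3*18
     = 0.039216 * 1387.31 - 54
     = 0.404412.
Step 4: Ties present; correction factor C = 1 - 18/(17^3 - 17) = 0.996324. Corrected H = 0.404412 / 0.996324 = 0.405904.
Step 5: Under H0, H ~ chi^2(3); p-value = 0.939020.
Step 6: alpha = 0.1. fail to reject H0.

H = 0.4059, df = 3, p = 0.939020, fail to reject H0.


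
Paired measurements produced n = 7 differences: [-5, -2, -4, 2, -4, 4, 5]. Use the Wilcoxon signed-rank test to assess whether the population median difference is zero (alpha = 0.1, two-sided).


Step 1: Drop any zero differences (none here) and take |d_i|.
|d| = [5, 2, 4, 2, 4, 4, 5]
Step 2: Midrank |d_i| (ties get averaged ranks).
ranks: |5|->6.5, |2|->1.5, |4|->4, |2|->1.5, |4|->4, |4|->4, |5|->6.5
Step 3: Attach original signs; sum ranks with positive sign and with negative sign.
W+ = 1.5 + 4 + 6.5 = 12
W- = 6.5 + 1.5 + 4 + 4 = 16
(Check: W+ + W- = 28 should equal n(n+1)/2 = 28.)
Step 4: Test statistic W = min(W+, W-) = 12.
Step 5: Ties in |d|, so use the tie-corrected normal approximation.
        E[W] = n(n+1)/4 = 7*8/4 = 14.
        Tie groups: |d|=2 (t=2), |d|=4 (t=3), |d|=5 (t=2); sum(t^3 - t) = 36.
        Var[W] = n(n+1)(2n+1)/24 - sum(t^3-t)/48 = 840/24 - 36/48 = 34.25.
        z = (W - E[W]) / sqrt(Var[W]) = (12 - 14) / 5.8523 = -0.3417.
        Two-sided p = 2*Phi(z) = 0.732544.
Step 6: alpha = 0.1. fail to reject H0.

W+ = 12, W- = 16, W = min = 12, p = 0.732544, fail to reject H0.


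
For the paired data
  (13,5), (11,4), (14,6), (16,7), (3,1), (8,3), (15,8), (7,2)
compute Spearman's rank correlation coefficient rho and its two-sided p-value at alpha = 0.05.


Step 1: Rank x and y separately (midranks; no ties here).
rank(x): 13->5, 11->4, 14->6, 16->8, 3->1, 8->3, 15->7, 7->2
rank(y): 5->5, 4->4, 6->6, 7->7, 1->1, 3->3, 8->8, 2->2
Step 2: d_i = R_x(i) - R_y(i); compute d_i^2.
  (5-5)^2=0, (4-4)^2=0, (6-6)^2=0, (8-7)^2=1, (1-1)^2=0, (3-3)^2=0, (7-8)^2=1, (2-2)^2=0
sum(d^2) = 2.
Step 3: rho = 1 - 6*2 / (8*(8^2 - 1)) = 1 - 12/504 = 0.976190.
Step 4: Under H0, t = rho * sqrt((n-2)/(1-rho^2)) = 11.0235 ~ t(6).
Step 5: Two-sided p-value from the t-distribution with 6 df = 0.000033.
Step 6: alpha = 0.05. reject H0.

rho = 0.9762, p = 0.000033, reject H0 at alpha = 0.05.


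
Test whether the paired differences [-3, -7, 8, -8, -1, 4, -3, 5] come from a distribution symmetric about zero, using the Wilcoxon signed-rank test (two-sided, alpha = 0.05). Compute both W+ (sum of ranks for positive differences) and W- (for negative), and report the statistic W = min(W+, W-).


Step 1: Drop any zero differences (none here) and take |d_i|.
|d| = [3, 7, 8, 8, 1, 4, 3, 5]
Step 2: Midrank |d_i| (ties get averaged ranks).
ranks: |3|->2.5, |7|->6, |8|->7.5, |8|->7.5, |1|->1, |4|->4, |3|->2.5, |5|->5
Step 3: Attach original signs; sum ranks with positive sign and with negative sign.
W+ = 7.5 + 4 + 5 = 16.5
W- = 2.5 + 6 + 7.5 + 1 + 2.5 = 19.5
(Check: W+ + W- = 36 should equal n(n+1)/2 = 36.)
Step 4: Test statistic W = min(W+, W-) = 16.5.
Step 5: Ties in |d|, so use the tie-corrected normal approximation.
        E[W] = n(n+1)/4 = 8*9/4 = 18.
        Tie groups: |d|=3 (t=2), |d|=8 (t=2); sum(t^3 - t) = 12.
        Var[W] = n(n+1)(2n+1)/24 - sum(t^3-t)/48 = 1224/24 - 12/48 = 50.75.
        z = (W - E[W]) / sqrt(Var[W]) = (16.5 - 18) / 7.1239 = -0.2106.
        Two-sided p = 2*Phi(z) = 0.833232.
Step 6: alpha = 0.05. fail to reject H0.

W+ = 16.5, W- = 19.5, W = min = 16.5, p = 0.833232, fail to reject H0.


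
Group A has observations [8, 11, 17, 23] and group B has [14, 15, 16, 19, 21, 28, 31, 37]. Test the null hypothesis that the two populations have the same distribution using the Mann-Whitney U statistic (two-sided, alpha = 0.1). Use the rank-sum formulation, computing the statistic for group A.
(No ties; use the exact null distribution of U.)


Step 1: Combine and sort all 12 observations; assign midranks.
sorted (value, group): (8,X), (11,X), (14,Y), (15,Y), (16,Y), (17,X), (19,Y), (21,Y), (23,X), (28,Y), (31,Y), (37,Y)
ranks: 8->1, 11->2, 14->3, 15->4, 16->5, 17->6, 19->7, 21->8, 23->9, 28->10, 31->11, 37->12
Step 2: Rank sum for X: R1 = 1 + 2 + 6 + 9 = 18.
Step 3: U_X = R1 - n1(n1+1)/2 = 18 - 4*5/2 = 18 - 10 = 8.
       U_Y = n1*n2 - U_X = 32 - 8 = 24.
Step 4: No ties, so the exact null distribution of U (based on enumerating the C(12,4) = 495 equally likely rank assignments) gives the two-sided p-value.
Step 5: p-value = 0.214141; compare to alpha = 0.1. fail to reject H0.

U_X = 8, p = 0.214141, fail to reject H0 at alpha = 0.1.


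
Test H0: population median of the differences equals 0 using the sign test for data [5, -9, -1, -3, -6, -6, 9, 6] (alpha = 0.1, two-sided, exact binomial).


Step 1: Discard zero differences. Original n = 8; n_eff = number of nonzero differences = 8.
Nonzero differences (with sign): +5, -9, -1, -3, -6, -6, +9, +6
Step 2: Count signs: positive = 3, negative = 5.
Step 3: Under H0: P(positive) = 0.5, so the number of positives S ~ Bin(8, 0.5).
Step 4: Two-sided exact p-value = sum of Bin(8,0.5) probabilities at or below the observed probability = 0.726562.
Step 5: alpha = 0.1. fail to reject H0.

n_eff = 8, pos = 3, neg = 5, p = 0.726562, fail to reject H0.


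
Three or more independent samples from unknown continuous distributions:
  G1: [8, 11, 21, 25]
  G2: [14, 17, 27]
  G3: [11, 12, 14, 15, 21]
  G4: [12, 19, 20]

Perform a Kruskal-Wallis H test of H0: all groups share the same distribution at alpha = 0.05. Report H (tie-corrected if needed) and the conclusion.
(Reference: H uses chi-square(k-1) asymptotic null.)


Step 1: Combine all N = 15 observations and assign midranks.
sorted (value, group, rank): (8,G1,1), (11,G1,2.5), (11,G3,2.5), (12,G3,4.5), (12,G4,4.5), (14,G2,6.5), (14,G3,6.5), (15,G3,8), (17,G2,9), (19,G4,10), (20,G4,11), (21,G1,12.5), (21,G3,12.5), (25,G1,14), (27,G2,15)
Step 2: Sum ranks within each group.
R_1 = 30 (n_1 = 4)
R_2 = 30.5 (n_2 = 3)
R_3 = 34 (n_3 = 5)
R_4 = 25.5 (n_4 = 3)
Step 3: H = 12/(N(N+1)) * sum(R_i^2/n_i) - 3(N+1)
     = 12/(15*16) * (30^2/4 + 30.5^2/3 + 34^2/5 + 25.5^2/3) - 3*16
     = 0.050000 * 983.033 - 48
     = 1.151667.
Step 4: Ties present; correction factor C = 1 - 24/(15^3 - 15) = 0.992857. Corrected H = 1.151667 / 0.992857 = 1.159952.
Step 5: Under H0, H ~ chi^2(3); p-value = 0.762625.
Step 6: alpha = 0.05. fail to reject H0.

H = 1.1600, df = 3, p = 0.762625, fail to reject H0.


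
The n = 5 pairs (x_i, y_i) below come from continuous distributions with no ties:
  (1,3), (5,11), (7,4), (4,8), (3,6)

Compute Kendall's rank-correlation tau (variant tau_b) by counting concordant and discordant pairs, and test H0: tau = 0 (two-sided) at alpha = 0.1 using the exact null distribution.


Step 1: Enumerate the 10 unordered pairs (i,j) with i<j and classify each by sign(x_j-x_i) * sign(y_j-y_i).
  (1,2):dx=+4,dy=+8->C; (1,3):dx=+6,dy=+1->C; (1,4):dx=+3,dy=+5->C; (1,5):dx=+2,dy=+3->C
  (2,3):dx=+2,dy=-7->D; (2,4):dx=-1,dy=-3->C; (2,5):dx=-2,dy=-5->C; (3,4):dx=-3,dy=+4->D
  (3,5):dx=-4,dy=+2->D; (4,5):dx=-1,dy=-2->C
Step 2: C = 7, D = 3, total pairs = 10.
Step 3: tau = (C - D)/(n(n-1)/2) = (7 - 3)/10 = 0.400000.
Step 4: Exact two-sided p-value (enumerate n! = 120 permutations of y under H0): p = 0.483333.
Step 5: alpha = 0.1. fail to reject H0.

tau_b = 0.4000 (C=7, D=3), p = 0.483333, fail to reject H0.


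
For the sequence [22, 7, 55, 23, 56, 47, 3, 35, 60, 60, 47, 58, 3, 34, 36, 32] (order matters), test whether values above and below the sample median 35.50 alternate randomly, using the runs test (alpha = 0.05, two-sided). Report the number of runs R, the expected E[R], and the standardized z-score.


Step 1: Compute median = 35.50; label A = above, B = below.
Labels in order: BBABAABBAAAABBAB  (n_A = 8, n_B = 8)
Step 2: Count runs R = 9.
Step 3: Under H0 (random ordering), E[R] = 2*n_A*n_B/(n_A+n_B) + 1 = 2*8*8/16 + 1 = 9.0000.
        Var[R] = 2*n_A*n_B*(2*n_A*n_B - n_A - n_B) / ((n_A+n_B)^2 * (n_A+n_B-1)) = 14336/3840 = 3.7333.
        SD[R] = 1.9322.
Step 4: R = E[R], so z = 0 with no continuity correction.
Step 5: Two-sided p-value via normal approximation = 2*(1 - Phi(|z|)) = 1.000000.
Step 6: alpha = 0.05. fail to reject H0.

R = 9, z = 0.0000, p = 1.000000, fail to reject H0.


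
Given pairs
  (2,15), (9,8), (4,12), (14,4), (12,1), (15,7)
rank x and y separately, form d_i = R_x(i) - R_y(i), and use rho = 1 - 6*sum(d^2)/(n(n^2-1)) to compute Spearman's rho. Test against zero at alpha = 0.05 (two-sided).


Step 1: Rank x and y separately (midranks; no ties here).
rank(x): 2->1, 9->3, 4->2, 14->5, 12->4, 15->6
rank(y): 15->6, 8->4, 12->5, 4->2, 1->1, 7->3
Step 2: d_i = R_x(i) - R_y(i); compute d_i^2.
  (1-6)^2=25, (3-4)^2=1, (2-5)^2=9, (5-2)^2=9, (4-1)^2=9, (6-3)^2=9
sum(d^2) = 62.
Step 3: rho = 1 - 6*62 / (6*(6^2 - 1)) = 1 - 372/210 = -0.771429.
Step 4: Under H0, t = rho * sqrt((n-2)/(1-rho^2)) = -2.4247 ~ t(4).
Step 5: Two-sided p-value from the t-distribution with 4 df = 0.072397.
Step 6: alpha = 0.05. fail to reject H0.

rho = -0.7714, p = 0.072397, fail to reject H0 at alpha = 0.05.


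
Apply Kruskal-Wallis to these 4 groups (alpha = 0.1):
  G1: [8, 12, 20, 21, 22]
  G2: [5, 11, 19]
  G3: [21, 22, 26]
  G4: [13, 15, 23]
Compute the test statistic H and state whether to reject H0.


Step 1: Combine all N = 14 observations and assign midranks.
sorted (value, group, rank): (5,G2,1), (8,G1,2), (11,G2,3), (12,G1,4), (13,G4,5), (15,G4,6), (19,G2,7), (20,G1,8), (21,G1,9.5), (21,G3,9.5), (22,G1,11.5), (22,G3,11.5), (23,G4,13), (26,G3,14)
Step 2: Sum ranks within each group.
R_1 = 35 (n_1 = 5)
R_2 = 11 (n_2 = 3)
R_3 = 35 (n_3 = 3)
R_4 = 24 (n_4 = 3)
Step 3: H = 12/(N(N+1)) * sum(R_i^2/n_i) - 3(N+1)
     = 12/(14*15) * (35^2/5 + 11^2/3 + 35^2/3 + 24^2/3) - 3*15
     = 0.057143 * 885.667 - 45
     = 5.609524.
Step 4: Ties present; correction factor C = 1 - 12/(14^3 - 14) = 0.995604. Corrected H = 5.609524 / 0.995604 = 5.634290.
Step 5: Under H0, H ~ chi^2(3); p-value = 0.130824.
Step 6: alpha = 0.1. fail to reject H0.

H = 5.6343, df = 3, p = 0.130824, fail to reject H0.


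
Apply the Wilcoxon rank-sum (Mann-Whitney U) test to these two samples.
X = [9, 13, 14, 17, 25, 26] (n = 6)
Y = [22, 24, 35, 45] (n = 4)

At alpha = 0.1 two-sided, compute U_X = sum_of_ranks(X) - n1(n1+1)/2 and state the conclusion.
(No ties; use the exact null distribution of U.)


Step 1: Combine and sort all 10 observations; assign midranks.
sorted (value, group): (9,X), (13,X), (14,X), (17,X), (22,Y), (24,Y), (25,X), (26,X), (35,Y), (45,Y)
ranks: 9->1, 13->2, 14->3, 17->4, 22->5, 24->6, 25->7, 26->8, 35->9, 45->10
Step 2: Rank sum for X: R1 = 1 + 2 + 3 + 4 + 7 + 8 = 25.
Step 3: U_X = R1 - n1(n1+1)/2 = 25 - 6*7/2 = 25 - 21 = 4.
       U_Y = n1*n2 - U_X = 24 - 4 = 20.
Step 4: No ties, so the exact null distribution of U (based on enumerating the C(10,6) = 210 equally likely rank assignments) gives the two-sided p-value.
Step 5: p-value = 0.114286; compare to alpha = 0.1. fail to reject H0.

U_X = 4, p = 0.114286, fail to reject H0 at alpha = 0.1.
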